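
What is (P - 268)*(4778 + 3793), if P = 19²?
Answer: 797103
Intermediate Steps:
P = 361
(P - 268)*(4778 + 3793) = (361 - 268)*(4778 + 3793) = 93*8571 = 797103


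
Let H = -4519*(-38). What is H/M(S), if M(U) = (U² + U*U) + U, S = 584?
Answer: 85861/341348 ≈ 0.25153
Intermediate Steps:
H = 171722
M(U) = U + 2*U² (M(U) = (U² + U²) + U = 2*U² + U = U + 2*U²)
H/M(S) = 171722/((584*(1 + 2*584))) = 171722/((584*(1 + 1168))) = 171722/((584*1169)) = 171722/682696 = 171722*(1/682696) = 85861/341348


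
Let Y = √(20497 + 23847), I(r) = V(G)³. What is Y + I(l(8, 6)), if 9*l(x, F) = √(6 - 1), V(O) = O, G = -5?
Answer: -125 + 2*√11086 ≈ 85.580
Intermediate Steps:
l(x, F) = √5/9 (l(x, F) = √(6 - 1)/9 = √5/9)
I(r) = -125 (I(r) = (-5)³ = -125)
Y = 2*√11086 (Y = √44344 = 2*√11086 ≈ 210.58)
Y + I(l(8, 6)) = 2*√11086 - 125 = -125 + 2*√11086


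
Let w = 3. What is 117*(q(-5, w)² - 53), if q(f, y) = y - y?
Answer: -6201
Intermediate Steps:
q(f, y) = 0
117*(q(-5, w)² - 53) = 117*(0² - 53) = 117*(0 - 53) = 117*(-53) = -6201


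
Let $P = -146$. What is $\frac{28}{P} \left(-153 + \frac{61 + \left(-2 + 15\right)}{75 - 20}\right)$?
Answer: $\frac{116774}{4015} \approx 29.084$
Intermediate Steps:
$\frac{28}{P} \left(-153 + \frac{61 + \left(-2 + 15\right)}{75 - 20}\right) = \frac{28}{-146} \left(-153 + \frac{61 + \left(-2 + 15\right)}{75 - 20}\right) = 28 \left(- \frac{1}{146}\right) \left(-153 + \frac{61 + 13}{55}\right) = - \frac{14 \left(-153 + 74 \cdot \frac{1}{55}\right)}{73} = - \frac{14 \left(-153 + \frac{74}{55}\right)}{73} = \left(- \frac{14}{73}\right) \left(- \frac{8341}{55}\right) = \frac{116774}{4015}$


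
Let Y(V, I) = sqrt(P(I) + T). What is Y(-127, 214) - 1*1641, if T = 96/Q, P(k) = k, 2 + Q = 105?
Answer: -1641 + sqrt(2280214)/103 ≈ -1626.3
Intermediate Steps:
Q = 103 (Q = -2 + 105 = 103)
T = 96/103 ≈ 0.93204
Y(V, I) = sqrt(96/103 + I) (Y(V, I) = sqrt(I + 96/103) = sqrt(96/103 + I))
Y(-127, 214) - 1*1641 = sqrt(9888 + 10609*214)/103 - 1*1641 = sqrt(9888 + 2270326)/103 - 1641 = sqrt(2280214)/103 - 1641 = -1641 + sqrt(2280214)/103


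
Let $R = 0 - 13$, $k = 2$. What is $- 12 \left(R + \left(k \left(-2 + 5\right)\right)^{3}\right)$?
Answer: $-2436$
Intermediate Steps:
$R = -13$ ($R = 0 - 13 = -13$)
$- 12 \left(R + \left(k \left(-2 + 5\right)\right)^{3}\right) = - 12 \left(-13 + \left(2 \left(-2 + 5\right)\right)^{3}\right) = - 12 \left(-13 + \left(2 \cdot 3\right)^{3}\right) = - 12 \left(-13 + 6^{3}\right) = - 12 \left(-13 + 216\right) = \left(-12\right) 203 = -2436$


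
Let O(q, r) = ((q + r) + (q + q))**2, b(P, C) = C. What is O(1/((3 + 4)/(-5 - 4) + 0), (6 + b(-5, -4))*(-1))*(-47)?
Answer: -79007/49 ≈ -1612.4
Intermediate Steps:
O(q, r) = (r + 3*q)**2 (O(q, r) = ((q + r) + 2*q)**2 = (r + 3*q)**2)
O(1/((3 + 4)/(-5 - 4) + 0), (6 + b(-5, -4))*(-1))*(-47) = ((6 - 4)*(-1) + 3/((3 + 4)/(-5 - 4) + 0))**2*(-47) = (2*(-1) + 3/(7/(-9) + 0))**2*(-47) = (-2 + 3/(7*(-1/9) + 0))**2*(-47) = (-2 + 3/(-7/9 + 0))**2*(-47) = (-2 + 3/(-7/9))**2*(-47) = (-2 + 3*(-9/7))**2*(-47) = (-2 - 27/7)**2*(-47) = (-41/7)**2*(-47) = (1681/49)*(-47) = -79007/49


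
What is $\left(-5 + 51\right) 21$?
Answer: $966$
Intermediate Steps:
$\left(-5 + 51\right) 21 = 46 \cdot 21 = 966$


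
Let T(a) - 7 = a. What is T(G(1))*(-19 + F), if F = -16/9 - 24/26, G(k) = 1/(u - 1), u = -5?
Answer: -104099/702 ≈ -148.29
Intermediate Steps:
G(k) = -⅙ (G(k) = 1/(-5 - 1) = 1/(-6) = -⅙)
T(a) = 7 + a
F = -316/117 (F = -16*⅑ - 24*1/26 = -16/9 - 12/13 = -316/117 ≈ -2.7009)
T(G(1))*(-19 + F) = (7 - ⅙)*(-19 - 316/117) = (41/6)*(-2539/117) = -104099/702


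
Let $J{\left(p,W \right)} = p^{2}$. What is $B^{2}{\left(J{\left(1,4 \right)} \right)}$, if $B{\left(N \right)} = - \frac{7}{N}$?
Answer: $49$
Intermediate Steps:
$B^{2}{\left(J{\left(1,4 \right)} \right)} = \left(- \frac{7}{1^{2}}\right)^{2} = \left(- \frac{7}{1}\right)^{2} = \left(\left(-7\right) 1\right)^{2} = \left(-7\right)^{2} = 49$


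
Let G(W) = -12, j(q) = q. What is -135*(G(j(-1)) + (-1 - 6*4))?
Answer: 4995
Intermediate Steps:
-135*(G(j(-1)) + (-1 - 6*4)) = -135*(-12 + (-1 - 6*4)) = -135*(-12 + (-1 - 24)) = -135*(-12 - 25) = -135*(-37) = 4995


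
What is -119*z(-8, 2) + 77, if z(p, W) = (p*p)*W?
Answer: -15155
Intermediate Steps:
z(p, W) = W*p**2 (z(p, W) = p**2*W = W*p**2)
-119*z(-8, 2) + 77 = -238*(-8)**2 + 77 = -238*64 + 77 = -119*128 + 77 = -15232 + 77 = -15155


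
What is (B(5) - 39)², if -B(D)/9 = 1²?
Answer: 2304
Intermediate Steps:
B(D) = -9 (B(D) = -9*1² = -9*1 = -9)
(B(5) - 39)² = (-9 - 39)² = (-48)² = 2304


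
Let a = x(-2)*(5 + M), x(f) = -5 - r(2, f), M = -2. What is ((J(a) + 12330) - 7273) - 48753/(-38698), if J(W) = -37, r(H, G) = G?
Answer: 194312713/38698 ≈ 5021.3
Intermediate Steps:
x(f) = -5 - f
a = -9 (a = (-5 - 1*(-2))*(5 - 2) = (-5 + 2)*3 = -3*3 = -9)
((J(a) + 12330) - 7273) - 48753/(-38698) = ((-37 + 12330) - 7273) - 48753/(-38698) = (12293 - 7273) - 48753*(-1)/38698 = 5020 - 1*(-48753/38698) = 5020 + 48753/38698 = 194312713/38698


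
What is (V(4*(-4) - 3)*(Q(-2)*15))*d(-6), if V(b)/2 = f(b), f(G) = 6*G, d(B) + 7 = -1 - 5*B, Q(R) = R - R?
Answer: 0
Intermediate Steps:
Q(R) = 0
d(B) = -8 - 5*B (d(B) = -7 + (-1 - 5*B) = -8 - 5*B)
V(b) = 12*b (V(b) = 2*(6*b) = 12*b)
(V(4*(-4) - 3)*(Q(-2)*15))*d(-6) = ((12*(4*(-4) - 3))*(0*15))*(-8 - 5*(-6)) = ((12*(-16 - 3))*0)*(-8 + 30) = ((12*(-19))*0)*22 = -228*0*22 = 0*22 = 0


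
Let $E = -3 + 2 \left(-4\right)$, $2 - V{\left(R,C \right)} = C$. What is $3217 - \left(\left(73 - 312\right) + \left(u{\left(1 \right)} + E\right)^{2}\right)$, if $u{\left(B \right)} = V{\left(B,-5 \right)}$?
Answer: $3440$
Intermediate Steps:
$V{\left(R,C \right)} = 2 - C$
$u{\left(B \right)} = 7$ ($u{\left(B \right)} = 2 - -5 = 2 + 5 = 7$)
$E = -11$ ($E = -3 - 8 = -11$)
$3217 - \left(\left(73 - 312\right) + \left(u{\left(1 \right)} + E\right)^{2}\right) = 3217 - \left(\left(73 - 312\right) + \left(7 - 11\right)^{2}\right) = 3217 - \left(-239 + \left(-4\right)^{2}\right) = 3217 - \left(-239 + 16\right) = 3217 - -223 = 3217 + 223 = 3440$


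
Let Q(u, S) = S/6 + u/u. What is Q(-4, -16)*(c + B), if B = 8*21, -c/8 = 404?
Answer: 15320/3 ≈ 5106.7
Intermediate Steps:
c = -3232 (c = -8*404 = -3232)
B = 168
Q(u, S) = 1 + S/6 (Q(u, S) = S*(1/6) + 1 = S/6 + 1 = 1 + S/6)
Q(-4, -16)*(c + B) = (1 + (1/6)*(-16))*(-3232 + 168) = (1 - 8/3)*(-3064) = -5/3*(-3064) = 15320/3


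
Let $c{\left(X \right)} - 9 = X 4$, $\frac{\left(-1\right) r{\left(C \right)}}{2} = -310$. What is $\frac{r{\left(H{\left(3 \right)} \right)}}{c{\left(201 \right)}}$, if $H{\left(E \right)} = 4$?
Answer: $\frac{620}{813} \approx 0.76261$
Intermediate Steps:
$r{\left(C \right)} = 620$ ($r{\left(C \right)} = \left(-2\right) \left(-310\right) = 620$)
$c{\left(X \right)} = 9 + 4 X$ ($c{\left(X \right)} = 9 + X 4 = 9 + 4 X$)
$\frac{r{\left(H{\left(3 \right)} \right)}}{c{\left(201 \right)}} = \frac{620}{9 + 4 \cdot 201} = \frac{620}{9 + 804} = \frac{620}{813}$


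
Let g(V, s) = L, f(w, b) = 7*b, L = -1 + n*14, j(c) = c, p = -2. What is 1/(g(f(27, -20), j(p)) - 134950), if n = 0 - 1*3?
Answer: -1/134993 ≈ -7.4078e-6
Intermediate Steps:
n = -3 (n = 0 - 3 = -3)
L = -43 (L = -1 - 3*14 = -1 - 42 = -43)
g(V, s) = -43
1/(g(f(27, -20), j(p)) - 134950) = 1/(-43 - 134950) = 1/(-134993) = -1/134993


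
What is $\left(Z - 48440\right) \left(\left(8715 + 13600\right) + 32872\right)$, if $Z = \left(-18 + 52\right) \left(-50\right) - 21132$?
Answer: $-3933287864$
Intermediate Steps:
$Z = -22832$ ($Z = 34 \left(-50\right) - 21132 = -1700 - 21132 = -22832$)
$\left(Z - 48440\right) \left(\left(8715 + 13600\right) + 32872\right) = \left(-22832 - 48440\right) \left(\left(8715 + 13600\right) + 32872\right) = - 71272 \left(22315 + 32872\right) = \left(-71272\right) 55187 = -3933287864$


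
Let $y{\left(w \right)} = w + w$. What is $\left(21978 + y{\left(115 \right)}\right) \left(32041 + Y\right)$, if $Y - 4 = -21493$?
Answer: $234338816$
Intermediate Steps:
$Y = -21489$ ($Y = 4 - 21493 = -21489$)
$y{\left(w \right)} = 2 w$
$\left(21978 + y{\left(115 \right)}\right) \left(32041 + Y\right) = \left(21978 + 2 \cdot 115\right) \left(32041 - 21489\right) = \left(21978 + 230\right) 10552 = 22208 \cdot 10552 = 234338816$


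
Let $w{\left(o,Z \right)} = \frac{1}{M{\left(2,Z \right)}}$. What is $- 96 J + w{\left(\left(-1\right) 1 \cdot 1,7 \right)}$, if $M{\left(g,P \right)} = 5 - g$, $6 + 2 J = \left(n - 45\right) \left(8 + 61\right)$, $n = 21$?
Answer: $\frac{239329}{3} \approx 79776.0$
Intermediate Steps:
$J = -831$ ($J = -3 + \frac{\left(21 - 45\right) \left(8 + 61\right)}{2} = -3 + \frac{\left(-24\right) 69}{2} = -3 + \frac{1}{2} \left(-1656\right) = -3 - 828 = -831$)
$w{\left(o,Z \right)} = \frac{1}{3}$ ($w{\left(o,Z \right)} = \frac{1}{5 - 2} = \frac{1}{3}$)
$- 96 J + w{\left(\left(-1\right) 1 \cdot 1,7 \right)} = \left(-96\right) \left(-831\right) + \frac{1}{3} = 79776 + \frac{1}{3} = \frac{239329}{3}$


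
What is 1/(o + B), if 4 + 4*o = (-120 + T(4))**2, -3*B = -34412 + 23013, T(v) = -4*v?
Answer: 3/25268 ≈ 0.00011873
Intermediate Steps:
B = 11399/3 (B = -(-34412 + 23013)/3 = -1/3*(-11399) = 11399/3 ≈ 3799.7)
o = 4623 (o = -1 + (-120 - 4*4)**2/4 = -1 + (-120 - 16)**2/4 = -1 + (1/4)*(-136)**2 = -1 + (1/4)*18496 = -1 + 4624 = 4623)
1/(o + B) = 1/(4623 + 11399/3) = 1/(25268/3) = 3/25268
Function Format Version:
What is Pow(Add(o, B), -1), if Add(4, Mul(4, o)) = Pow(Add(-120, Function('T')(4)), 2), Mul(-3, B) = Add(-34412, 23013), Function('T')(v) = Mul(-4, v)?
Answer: Rational(3, 25268) ≈ 0.00011873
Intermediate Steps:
B = Rational(11399, 3) (B = Mul(Rational(-1, 3), Add(-34412, 23013)) = Mul(Rational(-1, 3), -11399) = Rational(11399, 3) ≈ 3799.7)
o = 4623 (o = Add(-1, Mul(Rational(1, 4), Pow(Add(-120, Mul(-4, 4)), 2))) = Add(-1, Mul(Rational(1, 4), Pow(Add(-120, -16), 2))) = Add(-1, Mul(Rational(1, 4), Pow(-136, 2))) = Add(-1, Mul(Rational(1, 4), 18496)) = Add(-1, 4624) = 4623)
Pow(Add(o, B), -1) = Pow(Add(4623, Rational(11399, 3)), -1) = Pow(Rational(25268, 3), -1) = Rational(3, 25268)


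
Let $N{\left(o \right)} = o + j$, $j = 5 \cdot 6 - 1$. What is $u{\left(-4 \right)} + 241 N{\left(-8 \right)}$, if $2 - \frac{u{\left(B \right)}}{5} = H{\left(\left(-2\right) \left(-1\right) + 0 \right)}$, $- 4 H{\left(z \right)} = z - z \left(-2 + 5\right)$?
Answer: $5066$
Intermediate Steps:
$H{\left(z \right)} = \frac{z}{2}$ ($H{\left(z \right)} = - \frac{z - z \left(-2 + 5\right)}{4} = - \frac{z - z 3}{4} = - \frac{z - 3 z}{4} = - \frac{\left(-2\right) z}{4} = \frac{z}{2}$)
$j = 29$ ($j = 30 - 1 = 29$)
$N{\left(o \right)} = 29 + o$ ($N{\left(o \right)} = o + 29 = 29 + o$)
$u{\left(B \right)} = 5$ ($u{\left(B \right)} = 10 - 5 \frac{\left(-2\right) \left(-1\right) + 0}{2} = 10 - 5 \frac{2 + 0}{2} = 10 - 5 \cdot \frac{1}{2} \cdot 2 = 10 - 5 = 5$)
$u{\left(-4 \right)} + 241 N{\left(-8 \right)} = 5 + 241 \left(29 - 8\right) = 5 + 241 \cdot 21 = 5 + 5061 = 5066$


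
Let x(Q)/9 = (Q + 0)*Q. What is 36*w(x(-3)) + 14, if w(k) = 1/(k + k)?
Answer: 128/9 ≈ 14.222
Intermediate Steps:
x(Q) = 9*Q² (x(Q) = 9*((Q + 0)*Q) = 9*(Q*Q) = 9*Q²)
w(k) = 1/(2*k)
36*w(x(-3)) + 14 = 36*(1/(2*((9*(-3)²)))) + 14 = 36*(1/(2*((9*9)))) + 14 = 36*((½)/81) + 14 = 36*((½)*(1/81)) + 14 = 36*(1/162) + 14 = 2/9 + 14 = 128/9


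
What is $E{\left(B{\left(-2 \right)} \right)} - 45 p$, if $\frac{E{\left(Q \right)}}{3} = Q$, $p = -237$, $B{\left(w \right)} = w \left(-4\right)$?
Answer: $10689$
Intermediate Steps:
$B{\left(w \right)} = - 4 w$
$E{\left(Q \right)} = 3 Q$
$E{\left(B{\left(-2 \right)} \right)} - 45 p = 3 \left(\left(-4\right) \left(-2\right)\right) - -10665 = 3 \cdot 8 + 10665 = 24 + 10665 = 10689$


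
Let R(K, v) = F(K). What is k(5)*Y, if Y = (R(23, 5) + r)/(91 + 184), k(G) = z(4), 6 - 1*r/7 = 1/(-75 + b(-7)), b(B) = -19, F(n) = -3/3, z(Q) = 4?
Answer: 702/1175 ≈ 0.59745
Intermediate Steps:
F(n) = -1 (F(n) = -3*1/3 = -1)
R(K, v) = -1
r = 3955/94 (r = 42 - 7/(-75 - 19) = 42 - 7/(-94) = 42 - 7*(-1/94) = 42 + 7/94 = 3955/94 ≈ 42.074)
k(G) = 4
Y = 351/2350 (Y = (-1 + 3955/94)/(91 + 184) = (3861/94)/275 = (3861/94)*(1/275) = 351/2350 ≈ 0.14936)
k(5)*Y = 4*(351/2350) = 702/1175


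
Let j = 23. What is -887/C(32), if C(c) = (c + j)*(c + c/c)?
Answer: -887/1815 ≈ -0.48871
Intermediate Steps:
C(c) = (1 + c)*(23 + c) (C(c) = (c + 23)*(c + c/c) = (23 + c)*(c + 1) = (23 + c)*(1 + c) = (1 + c)*(23 + c))
-887/C(32) = -887/(23 + 32**2 + 24*32) = -887/(23 + 1024 + 768) = -887/1815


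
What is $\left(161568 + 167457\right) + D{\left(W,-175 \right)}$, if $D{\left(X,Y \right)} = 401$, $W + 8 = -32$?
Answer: $329426$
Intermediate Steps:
$W = -40$ ($W = -8 - 32 = -40$)
$\left(161568 + 167457\right) + D{\left(W,-175 \right)} = \left(161568 + 167457\right) + 401 = 329025 + 401 = 329426$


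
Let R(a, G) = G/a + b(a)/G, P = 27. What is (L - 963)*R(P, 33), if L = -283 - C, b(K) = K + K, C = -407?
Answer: -237437/99 ≈ -2398.4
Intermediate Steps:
b(K) = 2*K
R(a, G) = G/a + 2*a/G (R(a, G) = G/a + (2*a)/G = G/a + 2*a/G)
L = 124 (L = -283 - 1*(-407) = -283 + 407 = 124)
(L - 963)*R(P, 33) = (124 - 963)*(33/27 + 2*27/33) = -839*(33*(1/27) + 2*27*(1/33)) = -839*(11/9 + 18/11) = -839*283/99 = -237437/99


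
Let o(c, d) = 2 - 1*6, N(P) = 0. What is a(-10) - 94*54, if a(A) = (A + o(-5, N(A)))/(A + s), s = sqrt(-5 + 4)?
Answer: -512536/101 + 14*I/101 ≈ -5074.6 + 0.13861*I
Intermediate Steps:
s = I (s = sqrt(-1) = I ≈ 1.0*I)
o(c, d) = -4 (o(c, d) = 2 - 6 = -4)
a(A) = (-4 + A)/(I + A) (a(A) = (A - 4)/(A + I) = (-4 + A)/(I + A))
a(-10) - 94*54 = (-4 - 10)/(I - 10) - 94*54 = -14/(-10 + I) - 5076 = ((-10 - I)/101)*(-14) - 5076 = -14*(-10 - I)/101 - 5076 = -5076 - 14*(-10 - I)/101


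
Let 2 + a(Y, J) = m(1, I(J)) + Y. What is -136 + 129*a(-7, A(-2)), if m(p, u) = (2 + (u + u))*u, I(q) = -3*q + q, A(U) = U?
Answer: 3863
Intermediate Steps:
I(q) = -2*q
m(p, u) = u*(2 + 2*u) (m(p, u) = (2 + 2*u)*u = u*(2 + 2*u))
a(Y, J) = -2 + Y - 4*J*(1 - 2*J) (a(Y, J) = -2 + (2*(-2*J)*(1 - 2*J) + Y) = -2 + (-4*J*(1 - 2*J) + Y) = -2 + (Y - 4*J*(1 - 2*J)) = -2 + Y - 4*J*(1 - 2*J))
-136 + 129*a(-7, A(-2)) = -136 + 129*(-2 - 7 + 4*(-2)*(-1 + 2*(-2))) = -136 + 129*(-2 - 7 + 4*(-2)*(-1 - 4)) = -136 + 129*(-2 - 7 + 4*(-2)*(-5)) = -136 + 129*(-2 - 7 + 40) = -136 + 129*31 = -136 + 3999 = 3863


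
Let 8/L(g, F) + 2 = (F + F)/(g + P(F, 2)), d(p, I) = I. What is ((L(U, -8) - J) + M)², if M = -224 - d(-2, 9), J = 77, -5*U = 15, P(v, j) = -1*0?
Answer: 2365444/25 ≈ 94618.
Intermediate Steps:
P(v, j) = 0
U = -3 (U = -⅕*15 = -3)
L(g, F) = 8/(-2 + 2*F/g) (L(g, F) = 8/(-2 + (F + F)/(g + 0)) = 8/(-2 + (2*F)/g) = 8/(-2 + 2*F/g))
M = -233 (M = -224 - 1*9 = -224 - 9 = -233)
((L(U, -8) - J) + M)² = ((4*(-3)/(-8 - 1*(-3)) - 1*77) - 233)² = ((4*(-3)/(-8 + 3) - 77) - 233)² = ((4*(-3)/(-5) - 77) - 233)² = ((4*(-3)*(-⅕) - 77) - 233)² = ((12/5 - 77) - 233)² = (-373/5 - 233)² = (-1538/5)² = 2365444/25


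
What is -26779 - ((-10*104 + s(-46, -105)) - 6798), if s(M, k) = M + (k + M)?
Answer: -18744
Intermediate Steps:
s(M, k) = k + 2*M (s(M, k) = M + (M + k) = k + 2*M)
-26779 - ((-10*104 + s(-46, -105)) - 6798) = -26779 - ((-10*104 + (-105 + 2*(-46))) - 6798) = -26779 - ((-1040 + (-105 - 92)) - 6798) = -26779 - ((-1040 - 197) - 6798) = -26779 - (-1237 - 6798) = -26779 - 1*(-8035) = -26779 + 8035 = -18744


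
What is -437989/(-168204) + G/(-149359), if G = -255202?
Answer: 108343596259/25122781236 ≈ 4.3126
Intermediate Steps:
-437989/(-168204) + G/(-149359) = -437989/(-168204) - 255202/(-149359) = -437989*(-1/168204) - 255202*(-1/149359) = 437989/168204 + 255202/149359 = 108343596259/25122781236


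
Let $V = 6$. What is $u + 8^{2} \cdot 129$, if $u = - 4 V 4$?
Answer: $8160$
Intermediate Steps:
$u = -96$ ($u = \left(-4\right) 6 \cdot 4 = \left(-24\right) 4 = -96$)
$u + 8^{2} \cdot 129 = -96 + 8^{2} \cdot 129 = -96 + 64 \cdot 129 = -96 + 8256 = 8160$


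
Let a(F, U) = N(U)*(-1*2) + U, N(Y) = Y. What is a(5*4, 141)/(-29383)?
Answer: 141/29383 ≈ 0.0047987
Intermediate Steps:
a(F, U) = -U (a(F, U) = U*(-1*2) + U = U*(-2) + U = -2*U + U = -U)
a(5*4, 141)/(-29383) = -1*141/(-29383) = -141*(-1/29383) = 141/29383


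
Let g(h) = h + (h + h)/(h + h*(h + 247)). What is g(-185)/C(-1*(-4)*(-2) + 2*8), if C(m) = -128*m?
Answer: 11653/64512 ≈ 0.18063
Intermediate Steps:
g(h) = h + 2*h/(h + h*(247 + h)) (g(h) = h + (2*h)/(h + h*(247 + h)) = h + 2*h/(h + h*(247 + h)))
g(-185)/C(-1*(-4)*(-2) + 2*8) = ((2 + (-185)² + 248*(-185))/(248 - 185))/((-128*(-1*(-4)*(-2) + 2*8))) = ((2 + 34225 - 45880)/63)/((-128*(4*(-2) + 16))) = ((1/63)*(-11653))/((-128*(-8 + 16))) = -11653/(63*((-128*8))) = -11653/63/(-1024) = -11653/63*(-1/1024) = 11653/64512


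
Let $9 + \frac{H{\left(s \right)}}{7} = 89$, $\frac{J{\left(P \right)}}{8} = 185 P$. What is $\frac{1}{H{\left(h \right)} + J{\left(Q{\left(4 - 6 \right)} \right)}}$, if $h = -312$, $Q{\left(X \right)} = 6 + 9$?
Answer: $\frac{1}{22760} \approx 4.3937 \cdot 10^{-5}$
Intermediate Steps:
$Q{\left(X \right)} = 15$
$J{\left(P \right)} = 1480 P$ ($J{\left(P \right)} = 8 \cdot 185 P = 1480 P$)
$H{\left(s \right)} = 560$ ($H{\left(s \right)} = -63 + 7 \cdot 89 = -63 + 623 = 560$)
$\frac{1}{H{\left(h \right)} + J{\left(Q{\left(4 - 6 \right)} \right)}} = \frac{1}{560 + 1480 \cdot 15} = \frac{1}{560 + 22200} = \frac{1}{22760}$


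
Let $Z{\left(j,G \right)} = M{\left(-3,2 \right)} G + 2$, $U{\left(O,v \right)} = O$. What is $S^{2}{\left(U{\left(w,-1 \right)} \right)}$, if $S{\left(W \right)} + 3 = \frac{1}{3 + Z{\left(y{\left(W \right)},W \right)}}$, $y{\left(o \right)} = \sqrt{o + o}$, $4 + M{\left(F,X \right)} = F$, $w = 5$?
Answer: $\frac{8281}{900} \approx 9.2011$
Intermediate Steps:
$M{\left(F,X \right)} = -4 + F$
$y{\left(o \right)} = \sqrt{2} \sqrt{o}$ ($y{\left(o \right)} = \sqrt{2 o} = \sqrt{2} \sqrt{o}$)
$Z{\left(j,G \right)} = 2 - 7 G$ ($Z{\left(j,G \right)} = \left(-4 - 3\right) G + 2 = - 7 G + 2 = 2 - 7 G$)
$S{\left(W \right)} = -3 + \frac{1}{5 - 7 W}$ ($S{\left(W \right)} = -3 + \frac{1}{3 - \left(-2 + 7 W\right)} = -3 + \frac{1}{5 - 7 W}$)
$S^{2}{\left(U{\left(w,-1 \right)} \right)} = \left(\frac{7 \left(2 - 15\right)}{-5 + 7 \cdot 5}\right)^{2} = \left(\frac{7 \left(2 - 15\right)}{-5 + 35}\right)^{2} = \left(7 \cdot \frac{1}{30} \left(-13\right)\right)^{2} = \left(- \frac{91}{30}\right)^{2} = \frac{8281}{900}$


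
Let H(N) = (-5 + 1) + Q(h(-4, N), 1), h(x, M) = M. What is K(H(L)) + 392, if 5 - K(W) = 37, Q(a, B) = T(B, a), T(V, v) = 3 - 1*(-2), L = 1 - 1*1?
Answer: 360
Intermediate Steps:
L = 0 (L = 1 - 1 = 0)
T(V, v) = 5 (T(V, v) = 3 + 2 = 5)
Q(a, B) = 5
H(N) = 1 (H(N) = (-5 + 1) + 5 = -4 + 5 = 1)
K(W) = -32 (K(W) = 5 - 1*37 = 5 - 37 = -32)
K(H(L)) + 392 = -32 + 392 = 360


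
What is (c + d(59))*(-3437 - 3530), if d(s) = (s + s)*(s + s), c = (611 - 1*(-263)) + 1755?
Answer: -115324751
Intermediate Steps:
c = 2629 (c = (611 + 263) + 1755 = 874 + 1755 = 2629)
d(s) = 4*s² (d(s) = (2*s)*(2*s) = 4*s²)
(c + d(59))*(-3437 - 3530) = (2629 + 4*59²)*(-3437 - 3530) = (2629 + 4*3481)*(-6967) = (2629 + 13924)*(-6967) = 16553*(-6967) = -115324751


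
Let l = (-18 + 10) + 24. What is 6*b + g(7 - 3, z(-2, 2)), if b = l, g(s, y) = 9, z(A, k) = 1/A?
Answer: 105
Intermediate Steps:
l = 16 (l = -8 + 24 = 16)
b = 16
6*b + g(7 - 3, z(-2, 2)) = 6*16 + 9 = 96 + 9 = 105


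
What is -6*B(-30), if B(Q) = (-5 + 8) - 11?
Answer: 48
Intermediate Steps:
B(Q) = -8 (B(Q) = 3 - 11 = -8)
-6*B(-30) = -6*(-8) = 48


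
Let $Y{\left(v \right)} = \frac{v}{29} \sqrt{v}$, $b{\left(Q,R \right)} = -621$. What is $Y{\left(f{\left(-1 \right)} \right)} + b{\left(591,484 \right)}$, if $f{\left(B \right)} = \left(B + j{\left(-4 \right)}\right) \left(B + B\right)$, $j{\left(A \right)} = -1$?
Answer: $- \frac{18001}{29} \approx -620.72$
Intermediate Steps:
$f{\left(B \right)} = 2 B \left(-1 + B\right)$ ($f{\left(B \right)} = \left(B - 1\right) \left(B + B\right) = \left(-1 + B\right) 2 B = 2 B \left(-1 + B\right)$)
$Y{\left(v \right)} = \frac{v^{\frac{3}{2}}}{29}$ ($Y{\left(v \right)} = \frac{v}{29} \sqrt{v} = \frac{v^{\frac{3}{2}}}{29}$)
$Y{\left(f{\left(-1 \right)} \right)} + b{\left(591,484 \right)} = \frac{\left(2 \left(-1\right) \left(-1 - 1\right)\right)^{\frac{3}{2}}}{29} - 621 = \frac{\left(2 \left(-1\right) \left(-2\right)\right)^{\frac{3}{2}}}{29} - 621 = \frac{4^{\frac{3}{2}}}{29} - 621 = \frac{1}{29} \cdot 8 - 621 = \frac{8}{29} - 621 = - \frac{18001}{29}$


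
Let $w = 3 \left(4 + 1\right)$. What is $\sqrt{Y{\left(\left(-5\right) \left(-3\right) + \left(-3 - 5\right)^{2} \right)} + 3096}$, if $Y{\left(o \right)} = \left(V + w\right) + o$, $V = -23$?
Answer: $\sqrt{3167} \approx 56.276$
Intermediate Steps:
$w = 15$ ($w = 3 \cdot 5 = 15$)
$Y{\left(o \right)} = -8 + o$ ($Y{\left(o \right)} = \left(-23 + 15\right) + o = -8 + o$)
$\sqrt{Y{\left(\left(-5\right) \left(-3\right) + \left(-3 - 5\right)^{2} \right)} + 3096} = \sqrt{\left(-8 - \left(-15 - \left(-3 - 5\right)^{2}\right)\right) + 3096} = \sqrt{\left(-8 + \left(15 + \left(-8\right)^{2}\right)\right) + 3096} = \sqrt{\left(-8 + \left(15 + 64\right)\right) + 3096} = \sqrt{\left(-8 + 79\right) + 3096} = \sqrt{71 + 3096} = \sqrt{3167}$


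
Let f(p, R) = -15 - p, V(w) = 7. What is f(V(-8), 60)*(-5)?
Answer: 110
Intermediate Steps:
f(V(-8), 60)*(-5) = (-15 - 1*7)*(-5) = (-15 - 7)*(-5) = -22*(-5) = 110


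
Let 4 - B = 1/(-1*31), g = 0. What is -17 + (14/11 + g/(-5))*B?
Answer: -4047/341 ≈ -11.868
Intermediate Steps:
B = 125/31 (B = 4 - 1/((-1*31)) = 4 - 1/(-31) = 4 - 1*(-1/31) = 4 + 1/31 = 125/31 ≈ 4.0323)
-17 + (14/11 + g/(-5))*B = -17 + (14/11 + 0/(-5))*(125/31) = -17 + (14*(1/11) + 0*(-⅕))*(125/31) = -17 + (14/11 + 0)*(125/31) = -17 + (14/11)*(125/31) = -17 + 1750/341 = -4047/341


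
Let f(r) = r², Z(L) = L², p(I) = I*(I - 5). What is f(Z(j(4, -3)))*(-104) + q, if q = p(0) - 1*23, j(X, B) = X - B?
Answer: -249727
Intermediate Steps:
p(I) = I*(-5 + I)
q = -23 (q = 0*(-5 + 0) - 1*23 = 0*(-5) - 23 = 0 - 23 = -23)
f(Z(j(4, -3)))*(-104) + q = ((4 - 1*(-3))²)²*(-104) - 23 = ((4 + 3)²)²*(-104) - 23 = (7²)²*(-104) - 23 = 49²*(-104) - 23 = 2401*(-104) - 23 = -249704 - 23 = -249727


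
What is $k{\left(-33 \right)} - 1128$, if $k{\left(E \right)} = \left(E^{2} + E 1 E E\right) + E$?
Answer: $-36009$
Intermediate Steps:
$k{\left(E \right)} = E + E^{2} + E^{3}$ ($k{\left(E \right)} = \left(E^{2} + E E E\right) + E = \left(E^{2} + E^{2} E\right) + E = \left(E^{2} + E^{3}\right) + E = E + E^{2} + E^{3}$)
$k{\left(-33 \right)} - 1128 = - 33 \left(1 - 33 + \left(-33\right)^{2}\right) - 1128 = - 33 \left(1 - 33 + 1089\right) - 1128 = \left(-33\right) 1057 - 1128 = -34881 - 1128 = -36009$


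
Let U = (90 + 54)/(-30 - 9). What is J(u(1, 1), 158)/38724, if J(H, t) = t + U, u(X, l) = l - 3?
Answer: 1003/251706 ≈ 0.0039848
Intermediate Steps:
u(X, l) = -3 + l
U = -48/13 (U = 144/(-39) = 144*(-1/39) = -48/13 ≈ -3.6923)
J(H, t) = -48/13 + t (J(H, t) = t - 48/13 = -48/13 + t)
J(u(1, 1), 158)/38724 = (-48/13 + 158)/38724 = (2006/13)*(1/38724) = 1003/251706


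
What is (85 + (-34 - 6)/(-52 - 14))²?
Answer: 7980625/1089 ≈ 7328.4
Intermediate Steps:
(85 + (-34 - 6)/(-52 - 14))² = (85 - 40/(-66))² = (85 - 40*(-1/66))² = (85 + 20/33)² = (2825/33)² = 7980625/1089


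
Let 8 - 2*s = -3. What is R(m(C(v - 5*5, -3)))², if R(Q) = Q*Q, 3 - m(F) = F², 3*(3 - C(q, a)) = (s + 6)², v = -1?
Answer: 3464853791921289498721/429981696 ≈ 8.0581e+12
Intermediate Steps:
s = 11/2 (s = 4 - ½*(-3) = 4 + 3/2 = 11/2 ≈ 5.5000)
C(q, a) = -493/12 (C(q, a) = 3 - (11/2 + 6)²/3 = 3 - (23/2)²/3 = 3 - ⅓*529/4 = 3 - 529/12 = -493/12)
m(F) = 3 - F²
R(Q) = Q²
R(m(C(v - 5*5, -3)))² = ((3 - (-493/12)²)²)² = ((3 - 1*243049/144)²)² = ((3 - 243049/144)²)² = ((-242617/144)²)² = (58863008689/20736)² = 3464853791921289498721/429981696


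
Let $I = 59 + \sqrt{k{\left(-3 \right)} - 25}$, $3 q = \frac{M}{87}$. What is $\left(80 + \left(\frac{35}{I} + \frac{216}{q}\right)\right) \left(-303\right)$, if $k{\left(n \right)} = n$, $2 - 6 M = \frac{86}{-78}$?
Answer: $\frac{2121 \left(- 3771904 \sqrt{7} + 111271773 i\right)}{121 \left(- 59 i + 2 \sqrt{7}\right)} \approx -3.3059 \cdot 10^{7} + 15.991 i$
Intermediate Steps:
$M = \frac{121}{234}$ ($M = \frac{1}{3} - \frac{86 \frac{1}{-78}}{6} = \frac{1}{3} - \frac{86 \left(- \frac{1}{78}\right)}{6} = \frac{1}{3} - - \frac{43}{234} = \frac{1}{3} + \frac{43}{234} = \frac{121}{234} \approx 0.51709$)
$q = \frac{121}{61074}$ ($q = \frac{\frac{121}{234} \cdot \frac{1}{87}}{3} = \frac{1}{3} \cdot \frac{121}{20358} = \frac{121}{61074} \approx 0.0019812$)
$I = 59 + 2 i \sqrt{7}$ ($I = 59 + \sqrt{-3 - 25} = 59 + \sqrt{-28} = 59 + 2 i \sqrt{7} \approx 59.0 + 5.2915 i$)
$\left(80 + \left(\frac{35}{I} + \frac{216}{q}\right)\right) \left(-303\right) = \left(80 + \left(\frac{35}{59 + 2 i \sqrt{7}} + \frac{216}{\frac{121}{61074}}\right)\right) \left(-303\right) = \left(80 + \left(\frac{35}{59 + 2 i \sqrt{7}} + 216 \cdot \frac{61074}{121}\right)\right) \left(-303\right) = \left(80 + \left(\frac{35}{59 + 2 i \sqrt{7}} + \frac{13191984}{121}\right)\right) \left(-303\right) = \left(80 + \left(\frac{13191984}{121} + \frac{35}{59 + 2 i \sqrt{7}}\right)\right) \left(-303\right) = \left(\frac{13201664}{121} + \frac{35}{59 + 2 i \sqrt{7}}\right) \left(-303\right) = - \frac{4000104192}{121} - \frac{10605}{59 + 2 i \sqrt{7}}$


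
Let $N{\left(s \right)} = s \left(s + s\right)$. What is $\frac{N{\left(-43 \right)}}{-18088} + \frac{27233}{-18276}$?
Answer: $- \frac{35010947}{20661018} \approx -1.6945$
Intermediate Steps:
$N{\left(s \right)} = 2 s^{2}$ ($N{\left(s \right)} = s 2 s = 2 s^{2}$)
$\frac{N{\left(-43 \right)}}{-18088} + \frac{27233}{-18276} = \frac{2 \left(-43\right)^{2}}{-18088} + \frac{27233}{-18276} = 2 \cdot 1849 \left(- \frac{1}{18088}\right) + 27233 \left(- \frac{1}{18276}\right) = 3698 \left(- \frac{1}{18088}\right) - \frac{27233}{18276} = - \frac{1849}{9044} - \frac{27233}{18276} = - \frac{35010947}{20661018}$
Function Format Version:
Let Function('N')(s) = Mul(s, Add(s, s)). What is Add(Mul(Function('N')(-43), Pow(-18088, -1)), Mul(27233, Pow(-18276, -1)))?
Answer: Rational(-35010947, 20661018) ≈ -1.6945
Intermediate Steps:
Function('N')(s) = Mul(2, Pow(s, 2)) (Function('N')(s) = Mul(s, Mul(2, s)) = Mul(2, Pow(s, 2)))
Add(Mul(Function('N')(-43), Pow(-18088, -1)), Mul(27233, Pow(-18276, -1))) = Add(Mul(Mul(2, Pow(-43, 2)), Pow(-18088, -1)), Mul(27233, Pow(-18276, -1))) = Add(Mul(Mul(2, 1849), Rational(-1, 18088)), Mul(27233, Rational(-1, 18276))) = Add(Mul(3698, Rational(-1, 18088)), Rational(-27233, 18276)) = Add(Rational(-1849, 9044), Rational(-27233, 18276)) = Rational(-35010947, 20661018)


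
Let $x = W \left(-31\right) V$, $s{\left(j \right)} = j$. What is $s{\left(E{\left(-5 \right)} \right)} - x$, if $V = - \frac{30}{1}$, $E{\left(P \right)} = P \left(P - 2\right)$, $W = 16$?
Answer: $-14845$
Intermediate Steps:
$E{\left(P \right)} = P \left(-2 + P\right)$
$V = -30$ ($V = \left(-30\right) 1 = -30$)
$x = 14880$ ($x = 16 \left(-31\right) \left(-30\right) = \left(-496\right) \left(-30\right) = 14880$)
$s{\left(E{\left(-5 \right)} \right)} - x = - 5 \left(-2 - 5\right) - 14880 = \left(-5\right) \left(-7\right) - 14880 = 35 - 14880 = -14845$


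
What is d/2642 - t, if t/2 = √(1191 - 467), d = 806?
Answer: 403/1321 - 4*√181 ≈ -53.509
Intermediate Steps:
t = 4*√181 (t = 2*√(1191 - 467) = 2*√724 = 2*(2*√181) = 4*√181 ≈ 53.815)
d/2642 - t = 806/2642 - 4*√181 = 806*(1/2642) - 4*√181 = 403/1321 - 4*√181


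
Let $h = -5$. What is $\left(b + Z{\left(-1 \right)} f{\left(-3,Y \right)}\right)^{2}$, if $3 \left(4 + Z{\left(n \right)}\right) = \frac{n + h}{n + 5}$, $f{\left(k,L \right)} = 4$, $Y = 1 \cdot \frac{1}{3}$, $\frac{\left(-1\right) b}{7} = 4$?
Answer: $2116$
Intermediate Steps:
$b = -28$ ($b = \left(-7\right) 4 = -28$)
$Y = \frac{1}{3}$ ($Y = 1 \cdot \frac{1}{3} = \frac{1}{3} \approx 0.33333$)
$Z{\left(n \right)} = -4 + \frac{-5 + n}{3 \left(5 + n\right)}$ ($Z{\left(n \right)} = -4 + \frac{\left(n - 5\right) \frac{1}{n + 5}}{3} = -4 + \frac{\left(-5 + n\right) \frac{1}{5 + n}}{3} = -4 + \frac{\frac{1}{5 + n} \left(-5 + n\right)}{3} = -4 + \frac{-5 + n}{3 \left(5 + n\right)}$)
$\left(b + Z{\left(-1 \right)} f{\left(-3,Y \right)}\right)^{2} = \left(-28 + \frac{-65 - -11}{3 \left(5 - 1\right)} 4\right)^{2} = \left(-28 + \frac{-65 + 11}{3 \cdot 4} \cdot 4\right)^{2} = \left(-28 + \frac{1}{3} \cdot \frac{1}{4} \left(-54\right) 4\right)^{2} = \left(-28 - 18\right)^{2} = \left(-46\right)^{2} = 2116$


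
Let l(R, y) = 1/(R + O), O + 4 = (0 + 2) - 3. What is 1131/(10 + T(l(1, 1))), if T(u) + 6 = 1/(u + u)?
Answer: 1131/2 ≈ 565.50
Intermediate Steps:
O = -5 (O = -4 + ((0 + 2) - 3) = -4 + (2 - 3) = -4 - 1 = -5)
l(R, y) = 1/(-5 + R) (l(R, y) = 1/(R - 5) = 1/(-5 + R))
T(u) = -6 + 1/(2*u) (T(u) = -6 + 1/(u + u) = -6 + 1/(2*u))
1131/(10 + T(l(1, 1))) = 1131/(10 + (-6 + 1/(2*(1/(-5 + 1))))) = 1131/(10 + (-6 + 1/(2*(1/(-4))))) = 1131/(10 + (-6 + 1/(2*(-1/4)))) = 1131/(10 + (-6 + (1/2)*(-4))) = 1131/(10 + (-6 - 2)) = 1131/(10 - 8) = 1131/2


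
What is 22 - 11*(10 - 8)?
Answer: 0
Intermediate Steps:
22 - 11*(10 - 8) = 22 - 11*2 = 22 - 22 = 0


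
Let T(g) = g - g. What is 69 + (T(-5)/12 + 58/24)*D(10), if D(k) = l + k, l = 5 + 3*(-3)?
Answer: 167/2 ≈ 83.500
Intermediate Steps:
T(g) = 0
l = -4 (l = 5 - 9 = -4)
D(k) = -4 + k
69 + (T(-5)/12 + 58/24)*D(10) = 69 + (0/12 + 58/24)*(-4 + 10) = 69 + (0*(1/12) + 58*(1/24))*6 = 69 + (0 + 29/12)*6 = 69 + (29/12)*6 = 69 + 29/2 = 167/2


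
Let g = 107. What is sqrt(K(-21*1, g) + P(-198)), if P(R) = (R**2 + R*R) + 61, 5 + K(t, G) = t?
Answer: sqrt(78443) ≈ 280.08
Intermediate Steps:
K(t, G) = -5 + t
P(R) = 61 + 2*R**2 (P(R) = (R**2 + R**2) + 61 = 2*R**2 + 61 = 61 + 2*R**2)
sqrt(K(-21*1, g) + P(-198)) = sqrt((-5 - 21*1) + (61 + 2*(-198)**2)) = sqrt((-5 - 21) + (61 + 2*39204)) = sqrt(-26 + (61 + 78408)) = sqrt(-26 + 78469) = sqrt(78443)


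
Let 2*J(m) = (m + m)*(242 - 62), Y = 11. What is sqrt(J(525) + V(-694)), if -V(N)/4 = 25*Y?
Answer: 10*sqrt(934) ≈ 305.61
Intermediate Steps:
J(m) = 180*m (J(m) = ((m + m)*(242 - 62))/2 = ((2*m)*180)/2 = (360*m)/2 = 180*m)
V(N) = -1100 (V(N) = -100*11 = -4*275 = -1100)
sqrt(J(525) + V(-694)) = sqrt(180*525 - 1100) = sqrt(94500 - 1100) = sqrt(93400) = 10*sqrt(934)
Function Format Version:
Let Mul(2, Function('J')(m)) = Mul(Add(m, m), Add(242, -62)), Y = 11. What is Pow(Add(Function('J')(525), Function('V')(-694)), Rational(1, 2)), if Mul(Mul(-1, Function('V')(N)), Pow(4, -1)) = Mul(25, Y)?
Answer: Mul(10, Pow(934, Rational(1, 2))) ≈ 305.61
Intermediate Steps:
Function('J')(m) = Mul(180, m) (Function('J')(m) = Mul(Rational(1, 2), Mul(Add(m, m), Add(242, -62))) = Mul(Rational(1, 2), Mul(Mul(2, m), 180)) = Mul(Rational(1, 2), Mul(360, m)) = Mul(180, m))
Function('V')(N) = -1100 (Function('V')(N) = Mul(-4, Mul(25, 11)) = Mul(-4, 275) = -1100)
Pow(Add(Function('J')(525), Function('V')(-694)), Rational(1, 2)) = Pow(Add(Mul(180, 525), -1100), Rational(1, 2)) = Pow(Add(94500, -1100), Rational(1, 2)) = Pow(93400, Rational(1, 2)) = Mul(10, Pow(934, Rational(1, 2)))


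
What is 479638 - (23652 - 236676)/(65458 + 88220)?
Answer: 1755000514/3659 ≈ 4.7964e+5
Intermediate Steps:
479638 - (23652 - 236676)/(65458 + 88220) = 479638 - (-213024)/153678 = 479638 - 1*(-5072/3659) = 479638 + 5072/3659 = 1755000514/3659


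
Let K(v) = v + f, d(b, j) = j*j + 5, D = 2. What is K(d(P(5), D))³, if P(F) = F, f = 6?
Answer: 3375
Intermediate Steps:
d(b, j) = 5 + j² (d(b, j) = j² + 5 = 5 + j²)
K(v) = 6 + v (K(v) = v + 6 = 6 + v)
K(d(P(5), D))³ = (6 + (5 + 2²))³ = (6 + (5 + 4))³ = (6 + 9)³ = 15³ = 3375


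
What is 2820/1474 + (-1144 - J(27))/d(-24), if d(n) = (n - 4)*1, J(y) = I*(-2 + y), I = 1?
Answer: 128719/2948 ≈ 43.663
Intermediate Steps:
J(y) = -2 + y (J(y) = 1*(-2 + y) = -2 + y)
d(n) = -4 + n (d(n) = (-4 + n)*1 = -4 + n)
2820/1474 + (-1144 - J(27))/d(-24) = 2820/1474 + (-1144 - (-2 + 27))/(-4 - 24) = 2820*(1/1474) + (-1144 - 1*25)/(-28) = 1410/737 + (-1144 - 25)*(-1/28) = 1410/737 - 1169*(-1/28) = 1410/737 + 167/4 = 128719/2948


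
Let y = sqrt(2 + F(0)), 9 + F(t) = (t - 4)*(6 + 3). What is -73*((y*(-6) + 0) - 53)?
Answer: 3869 + 438*I*sqrt(43) ≈ 3869.0 + 2872.2*I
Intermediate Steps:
F(t) = -45 + 9*t (F(t) = -9 + (t - 4)*(6 + 3) = -9 + (-4 + t)*9 = -9 + (-36 + 9*t) = -45 + 9*t)
y = I*sqrt(43) (y = sqrt(2 + (-45 + 9*0)) = sqrt(2 + (-45 + 0)) = sqrt(2 - 45) = sqrt(-43) = I*sqrt(43) ≈ 6.5574*I)
-73*((y*(-6) + 0) - 53) = -73*(((I*sqrt(43))*(-6) + 0) - 53) = -73*((-6*I*sqrt(43) + 0) - 53) = -73*(-6*I*sqrt(43) - 53) = -73*(-53 - 6*I*sqrt(43)) = 3869 + 438*I*sqrt(43)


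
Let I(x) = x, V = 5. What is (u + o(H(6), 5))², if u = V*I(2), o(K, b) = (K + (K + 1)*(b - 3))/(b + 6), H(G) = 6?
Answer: 16900/121 ≈ 139.67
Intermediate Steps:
o(K, b) = (K + (1 + K)*(-3 + b))/(6 + b)
u = 10 (u = 5*2 = 10)
(u + o(H(6), 5))² = (10 + (-3 + 5 - 2*6 + 6*5)/(6 + 5))² = (10 + (-3 + 5 - 12 + 30)/11)² = (10 + (1/11)*20)² = (10 + 20/11)² = (130/11)² = 16900/121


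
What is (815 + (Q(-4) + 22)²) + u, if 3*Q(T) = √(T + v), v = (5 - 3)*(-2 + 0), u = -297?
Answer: 9010/9 + 88*I*√2/3 ≈ 1001.1 + 41.484*I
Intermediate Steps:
v = -4 (v = 2*(-2) = -4)
Q(T) = √(-4 + T)/3 (Q(T) = √(T - 4)/3 = √(-4 + T)/3)
(815 + (Q(-4) + 22)²) + u = (815 + (√(-4 - 4)/3 + 22)²) - 297 = (815 + (√(-8)/3 + 22)²) - 297 = (815 + ((2*I*√2)/3 + 22)²) - 297 = (815 + (2*I*√2/3 + 22)²) - 297 = (815 + (22 + 2*I*√2/3)²) - 297 = 518 + (22 + 2*I*√2/3)²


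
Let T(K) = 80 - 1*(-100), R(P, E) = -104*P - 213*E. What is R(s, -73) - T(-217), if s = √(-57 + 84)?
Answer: 15369 - 312*√3 ≈ 14829.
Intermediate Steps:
s = 3*√3 (s = √27 = 3*√3 ≈ 5.1962)
R(P, E) = -213*E - 104*P
T(K) = 180 (T(K) = 80 + 100 = 180)
R(s, -73) - T(-217) = (-213*(-73) - 312*√3) - 1*180 = (15549 - 312*√3) - 180 = 15369 - 312*√3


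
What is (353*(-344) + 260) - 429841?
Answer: -551013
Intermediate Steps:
(353*(-344) + 260) - 429841 = (-121432 + 260) - 429841 = -121172 - 429841 = -551013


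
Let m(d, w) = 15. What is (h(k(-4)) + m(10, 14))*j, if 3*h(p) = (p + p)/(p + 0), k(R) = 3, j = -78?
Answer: -1222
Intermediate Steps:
h(p) = 2/3 (h(p) = ((p + p)/(p + 0))/3 = ((2*p)/p)/3 = (1/3)*2 = 2/3)
(h(k(-4)) + m(10, 14))*j = (2/3 + 15)*(-78) = (47/3)*(-78) = -1222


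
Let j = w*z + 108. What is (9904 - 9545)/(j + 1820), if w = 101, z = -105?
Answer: -359/8677 ≈ -0.041374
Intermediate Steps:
j = -10497 (j = 101*(-105) + 108 = -10605 + 108 = -10497)
(9904 - 9545)/(j + 1820) = (9904 - 9545)/(-10497 + 1820) = 359/(-8677) = 359*(-1/8677) = -359/8677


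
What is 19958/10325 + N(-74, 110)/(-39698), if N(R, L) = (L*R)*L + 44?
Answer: 5018421692/204940925 ≈ 24.487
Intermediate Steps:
N(R, L) = 44 + R*L² (N(R, L) = R*L² + 44 = 44 + R*L²)
19958/10325 + N(-74, 110)/(-39698) = 19958/10325 + (44 - 74*110²)/(-39698) = 19958*(1/10325) + (44 - 74*12100)*(-1/39698) = 19958/10325 + (44 - 895400)*(-1/39698) = 19958/10325 - 895356*(-1/39698) = 19958/10325 + 447678/19849 = 5018421692/204940925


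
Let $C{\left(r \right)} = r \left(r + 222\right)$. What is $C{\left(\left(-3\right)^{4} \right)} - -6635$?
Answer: $31178$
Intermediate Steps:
$C{\left(r \right)} = r \left(222 + r\right)$
$C{\left(\left(-3\right)^{4} \right)} - -6635 = \left(-3\right)^{4} \left(222 + \left(-3\right)^{4}\right) - -6635 = 81 \left(222 + 81\right) + 6635 = 81 \cdot 303 + 6635 = 24543 + 6635 = 31178$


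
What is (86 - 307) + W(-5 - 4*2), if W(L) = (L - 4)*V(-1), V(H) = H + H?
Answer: -187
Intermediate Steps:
V(H) = 2*H
W(L) = 8 - 2*L (W(L) = (L - 4)*(2*(-1)) = (-4 + L)*(-2) = 8 - 2*L)
(86 - 307) + W(-5 - 4*2) = (86 - 307) + (8 - 2*(-5 - 4*2)) = -221 + (8 - 2*(-5 - 8)) = -221 + (8 - 2*(-13)) = -221 + (8 + 26) = -221 + 34 = -187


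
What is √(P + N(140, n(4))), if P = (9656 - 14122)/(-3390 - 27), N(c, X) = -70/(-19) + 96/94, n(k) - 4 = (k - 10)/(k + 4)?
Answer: 2*√13995442734933/3051381 ≈ 2.4520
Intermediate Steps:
n(k) = 4 + (-10 + k)/(4 + k) (n(k) = 4 + (k - 10)/(k + 4) = 4 + (-10 + k)/(4 + k))
N(c, X) = 4202/893 (N(c, X) = -70*(-1/19) + 96*(1/94) = 70/19 + 48/47 = 4202/893)
P = 4466/3417 (P = -4466/(-3417) = -4466*(-1/3417) = 4466/3417 ≈ 1.3070)
√(P + N(140, n(4))) = √(4466/3417 + 4202/893) = √(18346372/3051381) = 2*√13995442734933/3051381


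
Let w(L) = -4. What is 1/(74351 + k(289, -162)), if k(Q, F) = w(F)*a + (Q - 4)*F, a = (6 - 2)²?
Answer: 1/28117 ≈ 3.5566e-5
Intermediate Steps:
a = 16 (a = 4² = 16)
k(Q, F) = -64 + F*(-4 + Q) (k(Q, F) = -4*16 + (Q - 4)*F = -64 + (-4 + Q)*F = -64 + F*(-4 + Q))
1/(74351 + k(289, -162)) = 1/(74351 + (-64 - 4*(-162) - 162*289)) = 1/(74351 + (-64 + 648 - 46818)) = 1/(74351 - 46234) = 1/28117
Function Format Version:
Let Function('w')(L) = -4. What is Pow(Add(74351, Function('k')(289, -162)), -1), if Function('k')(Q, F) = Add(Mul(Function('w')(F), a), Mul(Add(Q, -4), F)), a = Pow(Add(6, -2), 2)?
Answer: Rational(1, 28117) ≈ 3.5566e-5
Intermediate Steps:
a = 16 (a = Pow(4, 2) = 16)
Function('k')(Q, F) = Add(-64, Mul(F, Add(-4, Q))) (Function('k')(Q, F) = Add(Mul(-4, 16), Mul(Add(Q, -4), F)) = Add(-64, Mul(Add(-4, Q), F)) = Add(-64, Mul(F, Add(-4, Q))))
Pow(Add(74351, Function('k')(289, -162)), -1) = Pow(Add(74351, Add(-64, Mul(-4, -162), Mul(-162, 289))), -1) = Pow(Add(74351, Add(-64, 648, -46818)), -1) = Pow(Add(74351, -46234), -1) = Pow(28117, -1) = Rational(1, 28117)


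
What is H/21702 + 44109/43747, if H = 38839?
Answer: 2656343251/949397394 ≈ 2.7979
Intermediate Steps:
H/21702 + 44109/43747 = 38839/21702 + 44109/43747 = 2656343251/949397394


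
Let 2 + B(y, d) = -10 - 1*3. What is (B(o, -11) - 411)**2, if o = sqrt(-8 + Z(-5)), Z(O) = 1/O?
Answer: 181476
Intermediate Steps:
Z(O) = 1/O
o = I*sqrt(205)/5 (o = sqrt(-8 + 1/(-5)) = sqrt(-8 - 1/5) = sqrt(-41/5) = I*sqrt(205)/5 ≈ 2.8636*I)
B(y, d) = -15 (B(y, d) = -2 + (-10 - 1*3) = -2 + (-10 - 3) = -2 - 13 = -15)
(B(o, -11) - 411)**2 = (-15 - 411)**2 = (-426)**2 = 181476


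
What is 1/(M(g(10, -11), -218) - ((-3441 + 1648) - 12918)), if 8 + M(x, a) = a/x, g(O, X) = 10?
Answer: 5/73406 ≈ 6.8114e-5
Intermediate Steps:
M(x, a) = -8 + a/x
1/(M(g(10, -11), -218) - ((-3441 + 1648) - 12918)) = 1/((-8 - 218/10) - ((-3441 + 1648) - 12918)) = 1/((-8 - 218*⅒) - (-1793 - 12918)) = 1/((-8 - 109/5) - 1*(-14711)) = 1/(-149/5 + 14711) = 1/(73406/5) = 5/73406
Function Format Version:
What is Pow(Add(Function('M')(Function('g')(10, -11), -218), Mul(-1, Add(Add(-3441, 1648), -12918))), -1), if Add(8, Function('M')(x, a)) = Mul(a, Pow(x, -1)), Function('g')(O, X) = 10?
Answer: Rational(5, 73406) ≈ 6.8114e-5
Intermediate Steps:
Function('M')(x, a) = Add(-8, Mul(a, Pow(x, -1)))
Pow(Add(Function('M')(Function('g')(10, -11), -218), Mul(-1, Add(Add(-3441, 1648), -12918))), -1) = Pow(Add(Add(-8, Mul(-218, Pow(10, -1))), Mul(-1, Add(Add(-3441, 1648), -12918))), -1) = Pow(Add(Add(-8, Mul(-218, Rational(1, 10))), Mul(-1, Add(-1793, -12918))), -1) = Pow(Add(Add(-8, Rational(-109, 5)), Mul(-1, -14711)), -1) = Pow(Add(Rational(-149, 5), 14711), -1) = Pow(Rational(73406, 5), -1) = Rational(5, 73406)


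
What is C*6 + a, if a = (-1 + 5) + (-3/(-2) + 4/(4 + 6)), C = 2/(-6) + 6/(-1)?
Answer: -321/10 ≈ -32.100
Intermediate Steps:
C = -19/3 (C = 2*(-⅙) + 6*(-1) = -⅓ - 6 = -19/3 ≈ -6.3333)
a = 59/10 (a = 4 + (-3*(-½) + 4/10) = 4 + (3/2 + 4*(⅒)) = 4 + (3/2 + ⅖) = 4 + 19/10 = 59/10 ≈ 5.9000)
C*6 + a = -19/3*6 + 59/10 = -38 + 59/10 = -321/10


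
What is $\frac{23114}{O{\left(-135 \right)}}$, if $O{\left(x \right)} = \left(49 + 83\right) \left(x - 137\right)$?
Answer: $- \frac{11557}{17952} \approx -0.64377$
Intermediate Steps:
$O{\left(x \right)} = -18084 + 132 x$ ($O{\left(x \right)} = 132 \left(-137 + x\right) = -18084 + 132 x$)
$\frac{23114}{O{\left(-135 \right)}} = \frac{23114}{-18084 + 132 \left(-135\right)} = \frac{23114}{-18084 - 17820} = \frac{23114}{-35904} = 23114 \left(- \frac{1}{35904}\right) = - \frac{11557}{17952}$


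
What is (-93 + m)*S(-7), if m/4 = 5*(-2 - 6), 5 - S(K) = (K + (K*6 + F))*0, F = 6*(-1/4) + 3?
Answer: -1265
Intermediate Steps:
F = 3/2 (F = 6*(-1*¼) + 3 = 6*(-¼) + 3 = -3/2 + 3 = 3/2 ≈ 1.5000)
S(K) = 5 (S(K) = 5 - (K + (K*6 + 3/2))*0 = 5 - (K + (6*K + 3/2))*0 = 5 - (K + (3/2 + 6*K))*0 = 5 - (3/2 + 7*K)*0 = 5 - 1*0 = 5 + 0 = 5)
m = -160 (m = 4*(5*(-2 - 6)) = 4*(5*(-8)) = 4*(-40) = -160)
(-93 + m)*S(-7) = (-93 - 160)*5 = -253*5 = -1265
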